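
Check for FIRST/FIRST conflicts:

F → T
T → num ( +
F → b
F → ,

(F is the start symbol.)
No FIRST/FIRST conflicts.

FIRST sets of the non-terminals at (or reachable through a nullable prefix from) the front of some alternative:
  FIRST(T) = { 'num' }

Productions for F:
  F → T: FIRST = { 'num' }
  F → b: FIRST = { 'b' }
  F → ,: FIRST = { ',' }
T has only one production, so no FIRST/FIRST conflict is possible there.

All alternatives of each non-terminal have pairwise disjoint FIRST sets.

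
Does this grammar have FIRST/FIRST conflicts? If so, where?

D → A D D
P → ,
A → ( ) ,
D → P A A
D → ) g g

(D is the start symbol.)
FIRST sets of the non-terminals at (or reachable through a nullable prefix from) the front of some alternative:
  FIRST(A) = { '(' }
  FIRST(P) = { ',' }

Productions for D:
  D → A D D: FIRST = { '(' }
  D → P A A: FIRST = { ',' }
  D → ) g g: FIRST = { ')' }
P, A have only one production, so no FIRST/FIRST conflict is possible there.

All alternatives of each non-terminal have pairwise disjoint FIRST sets.

Answer: No FIRST/FIRST conflicts.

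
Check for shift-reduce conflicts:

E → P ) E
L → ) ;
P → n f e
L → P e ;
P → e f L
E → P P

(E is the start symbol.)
No shift-reduce conflicts

A shift-reduce conflict occurs when an LR(0) state has both:
  - a complete (reduce) item [A → α .] (dot at the end), and
  - a shift item [B → β . c γ] (dot before a terminal).

Augment with E' → E and build the canonical LR(0) collection (I0 = CLOSURE({[E' → . E]}), then GOTO on every symbol after a dot until no new states appear). It has 17 states:
  I0: { [E → . P ) E], [E → . P P], [E' → . E], [P → . e f L], [P → . n f e] }  — shift
  I1: { [E' → E .] }  — accept
  I2: { [E → P . ) E], [E → P . P], [P → . e f L], [P → . n f e] }  — shift
  I3: { [P → e . f L] }  — shift
  I4: { [P → n . f e] }  — shift
  I5: { [P → n f . e] }  — shift
  I6: { [P → n f e .] }  — reduce
  I7: { [L → . ) ;], [L → . P e ;], [P → . e f L], [P → . n f e], [P → e f . L] }  — shift
  I8: { [L → ) . ;] }  — shift
  I9: { [P → e f L .] }  — reduce
  I10: { [L → P . e ;] }  — shift
  I11: { [L → P e . ;] }  — shift
  I12: { [L → P e ; .] }  — reduce
  I13: { [L → ) ; .] }  — reduce
  I14: { [E → . P ) E], [E → . P P], [E → P ) . E], [P → . e f L], [P → . n f e] }  — shift
  I15: { [E → P P .] }  — reduce
  I16: { [E → P ) E .] }  — reduce

No state contains both a complete item and a shift item.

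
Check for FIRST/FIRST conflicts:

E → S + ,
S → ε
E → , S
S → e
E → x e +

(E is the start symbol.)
No FIRST/FIRST conflicts.

A FIRST/FIRST conflict occurs when two productions N → α and N → β for the same non-terminal have FIRST(α) ∩ FIRST(β) ≠ ∅ (with ε ∈ FIRST of a nullable right-hand side, so two nullable alternatives also conflict).

FIRST sets of the non-terminals at (or reachable through a nullable prefix from) the front of some alternative:
  FIRST(S) = { 'e', ε }

Productions for E:
  E → S + ,: FIRST = { '+', 'e' }
  E → , S: FIRST = { ',' }
  E → x e +: FIRST = { 'x' }
Productions for S:
  S → ε: FIRST = { ε }
  S → e: FIRST = { 'e' }

All alternatives of each non-terminal have pairwise disjoint FIRST sets.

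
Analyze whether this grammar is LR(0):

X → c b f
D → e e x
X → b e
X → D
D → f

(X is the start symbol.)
Yes, the grammar is LR(0)

A grammar is LR(0) if no state in the canonical LR(0) collection has:
  - both a shift item (dot before a terminal) and a complete item (shift-reduce conflict), or
  - two or more complete items (reduce-reduce conflict; the accept item [X' → X .] counts as a complete item here).

Augment with X' → X and build the canonical LR(0) collection (I0 = CLOSURE({[X' → . X]}), then GOTO on every symbol after a dot until no new states appear). It has 12 states:
  I0: { [D → . e e x], [D → . f], [X → . D], [X → . b e], [X → . c b f], [X' → . X] }  — shift
  I1: { [X → D .] }  — reduce
  I2: { [X' → X .] }  — accept
  I3: { [X → b . e] }  — shift
  I4: { [X → c . b f] }  — shift
  I5: { [D → e . e x] }  — shift
  I6: { [D → f .] }  — reduce
  I7: { [D → e e . x] }  — shift
  I8: { [D → e e x .] }  — reduce
  I9: { [X → c b . f] }  — shift
  I10: { [X → c b f .] }  — reduce
  I11: { [X → b e .] }  — reduce

Every state is either a pure shift/goto state or contains exactly one complete item and nothing to shift — no conflicts. The grammar is LR(0).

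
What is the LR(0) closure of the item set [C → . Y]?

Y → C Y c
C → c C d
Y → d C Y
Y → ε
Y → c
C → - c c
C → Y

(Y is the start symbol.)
{ [C → . - c c], [C → . Y], [C → . c C d], [Y → . C Y c], [Y → . c], [Y → . d C Y], [Y → .] }

To compute CLOSURE, for each item [A → α.Bβ] where B is a non-terminal, add [B → .γ] for all productions B → γ; repeat for the newly added items until nothing changes.

Start with: [C → . Y]
  [C → . Y] has the dot before Y: add [Y → . C Y c], [Y → . d C Y], [Y → .], [Y → . c]
  [Y → . C Y c] has the dot before C: add [C → . c C d], [C → . - c c]
No further items can be added.

CLOSURE = { [C → . - c c], [C → . Y], [C → . c C d], [Y → . C Y c], [Y → . c], [Y → . d C Y], [Y → .] }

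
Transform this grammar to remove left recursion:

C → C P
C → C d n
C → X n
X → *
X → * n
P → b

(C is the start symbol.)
C is directly left-recursive. The standard transformation for
  A → A α₁ | ... | A α_m | β₁ | ... | β_n
is
  A  → β₁ A' | ... | β_n A'
  A' → α₁ A' | ... | α_m A' | ε

C → X n becomes C → X n C'
C → C P becomes C' → P C'
C → C d n becomes C' → d n C'
Add C' → ε

Productions for other non-terminals are unchanged:
  X → *
  X → * n
  P → b

Resulting grammar:
C → X n C'
C' → P C'
C' → d n C'
C' → ε
X → *
X → * n
P → b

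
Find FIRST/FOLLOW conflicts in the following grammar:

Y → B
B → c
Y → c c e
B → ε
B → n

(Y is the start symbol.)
No FIRST/FOLLOW conflicts.

A FIRST/FOLLOW conflict occurs when a non-terminal N has a nullable alternative N → β (β ⇒* ε) and another alternative N → α with FIRST(α) ∩ FOLLOW(N) ≠ ∅: on such a lookahead the parser cannot decide between expanding α and letting N vanish via β.

Nullable non-terminals: B, Y.
FIRST sets used below: FIRST(B) = { 'c', 'n', ε }

B: nullable alternative(s) B → ε; FOLLOW(B) = { $ }
  B → c: FIRST \ {ε} = { 'c' } — disjoint from FOLLOW(B)
  B → ε: FIRST \ {ε} = { } — this is the only nullable alternative, skip
  B → n: FIRST \ {ε} = { 'n' } — disjoint from FOLLOW(B)

Y: nullable alternative(s) Y → B; FOLLOW(Y) = { $ }
  Y → B: FIRST \ {ε} = { 'c', 'n' } — this is the only nullable alternative, skip
  Y → c c e: FIRST \ {ε} = { 'c' } — disjoint from FOLLOW(Y)

No FIRST/FOLLOW conflicts found.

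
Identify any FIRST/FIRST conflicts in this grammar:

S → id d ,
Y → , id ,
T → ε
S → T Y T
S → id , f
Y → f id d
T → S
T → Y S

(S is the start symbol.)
FIRST sets of the non-terminals at (or reachable through a nullable prefix from) the front of some alternative:
  FIRST(T) = { ',', 'f', 'id', ε }
  FIRST(Y) = { ',', 'f' }
  FIRST(S) = { ',', 'f', 'id' }

Productions for S:
  S → id d ,: FIRST = { 'id' }
  S → T Y T: FIRST = { ',', 'f', 'id' }
  S → id , f: FIRST = { 'id' }
Productions for Y:
  Y → , id ,: FIRST = { ',' }
  Y → f id d: FIRST = { 'f' }
Productions for T:
  T → ε: FIRST = { ε }
  T → S: FIRST = { ',', 'f', 'id' }
  T → Y S: FIRST = { ',', 'f' }

Conflict for S: S → id d , and S → T Y T
  Overlap: { 'id' }
Conflict for S: S → id d , and S → id , f
  Overlap: { 'id' }
Conflict for S: S → T Y T and S → id , f
  Overlap: { 'id' }
Conflict for T: T → S and T → Y S
  Overlap: { ',', 'f' }

Answer: Yes. S → id d ',' / S → T Y T on { 'id' }; S → id d ',' / S → id ',' f on { 'id' }; S → T Y T / S → id ',' f on { 'id' }; T → S / T → Y S on { ',', 'f' }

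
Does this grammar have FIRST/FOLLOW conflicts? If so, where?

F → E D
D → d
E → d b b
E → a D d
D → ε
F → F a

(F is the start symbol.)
Yes. D → d with FOLLOW(D) on { 'd' }

A FIRST/FOLLOW conflict occurs when a non-terminal N has a nullable alternative N → β (β ⇒* ε) and another alternative N → α with FIRST(α) ∩ FOLLOW(N) ≠ ∅: on such a lookahead the parser cannot decide between expanding α and letting N vanish via β.

Nullable non-terminals: D.

D: nullable alternative(s) D → ε; FOLLOW(D) = { $, 'a', 'd' }
  D → d: FIRST \ {ε} = { 'd' } — overlaps FOLLOW(D) on { 'd' }: CONFLICT
  D → ε: FIRST \ {ε} = { } — this is the only nullable alternative, skip

E, F have no nullable alternative, so no FIRST/FOLLOW check is needed there.

So the grammar has 1 FIRST/FOLLOW conflict (marked CONFLICT above).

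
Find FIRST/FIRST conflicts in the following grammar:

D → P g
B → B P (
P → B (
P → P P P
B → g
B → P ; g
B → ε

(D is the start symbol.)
Yes. B → B P '(' / B → g on { 'g' }; B → B P '(' / B → P ';' g on { '(', 'g' }; B → g / B → P ';' g on { 'g' }; P → B '(' / P → P P P on { '(', 'g' }

A FIRST/FIRST conflict occurs when two productions N → α and N → β for the same non-terminal have FIRST(α) ∩ FIRST(β) ≠ ∅ (with ε ∈ FIRST of a nullable right-hand side, so two nullable alternatives also conflict).

FIRST sets of the non-terminals at (or reachable through a nullable prefix from) the front of some alternative:
  FIRST(B) = { '(', 'g', ε }
  FIRST(P) = { '(', 'g' }

Productions for B:
  B → B P (: FIRST = { '(', 'g' }
  B → g: FIRST = { 'g' }
  B → P ; g: FIRST = { '(', 'g' }
  B → ε: FIRST = { ε }
Productions for P:
  P → B (: FIRST = { '(', 'g' }
  P → P P P: FIRST = { '(', 'g' }
D has only one production, so no FIRST/FIRST conflict is possible there.

Conflict for B: B → B P ( and B → g
  Overlap: { 'g' }
Conflict for B: B → B P ( and B → P ; g
  Overlap: { '(', 'g' }
Conflict for B: B → g and B → P ; g
  Overlap: { 'g' }
Conflict for P: P → B ( and P → P P P
  Overlap: { '(', 'g' }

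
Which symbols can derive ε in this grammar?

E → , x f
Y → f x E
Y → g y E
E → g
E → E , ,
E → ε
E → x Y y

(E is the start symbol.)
{ 'E' }

A non-terminal is nullable if it can derive ε (the empty string): either it has an ε-production, or it has a production whose right-hand side consists entirely of nullable non-terminals.

ε-productions: E → ε
So E is immediately nullable.
No further non-terminal can be added: every production for the remaining non-terminals contains a terminal or a non-nullable non-terminal.
Nullable = { 'E' }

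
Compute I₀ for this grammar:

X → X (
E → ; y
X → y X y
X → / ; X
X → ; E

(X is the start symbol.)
{ [X → . / ; X], [X → . ; E], [X → . X (], [X → . y X y], [X' → . X] }

First, augment the grammar with X' → X
I₀ = CLOSURE({ [X' → . X] }):
  [X' → . X] has the dot before X: add [X → . X (], [X → . y X y], [X → . / ; X], [X → . ; E]
No further items can be added.

I₀ = { [X → . / ; X], [X → . ; E], [X → . X (], [X → . y X y], [X' → . X] }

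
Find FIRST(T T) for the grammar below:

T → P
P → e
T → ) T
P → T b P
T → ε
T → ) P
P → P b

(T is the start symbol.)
{ ')', 'b', 'e', ε }

FIRST sets of the non-terminals involved (from the grammar, by fixed-point iteration):
  FIRST(T) = { ')', 'b', 'e', ε }

To compute FIRST(T T), process the symbols left to right:
Symbol T is a non-terminal. Add FIRST(T) \ {ε} = { ')', 'b', 'e' }
T is nullable (ε ∈ FIRST(T)), continue to the next symbol.
Symbol T is a non-terminal. Add FIRST(T) \ {ε} = { ')', 'b', 'e' }
T is nullable (ε ∈ FIRST(T)), continue to the next symbol.
All symbols are nullable, so ε is in the result.
FIRST(T T) = { ')', 'b', 'e', ε }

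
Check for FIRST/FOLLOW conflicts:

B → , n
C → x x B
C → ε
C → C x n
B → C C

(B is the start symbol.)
Yes. C → x x B with FOLLOW(C) on { 'x' }; C → C x n with FOLLOW(C) on { 'x' }

Nullable non-terminals: B, C.
FIRST sets used below: FIRST(C) = { 'x', ε }

B: nullable alternative(s) B → C C; FOLLOW(B) = { $, 'x' }
  B → , n: FIRST \ {ε} = { ',' } — disjoint from FOLLOW(B)
  B → C C: FIRST \ {ε} = { 'x' } — this is the only nullable alternative, skip

C: nullable alternative(s) C → ε; FOLLOW(C) = { $, 'x' }
  C → x x B: FIRST \ {ε} = { 'x' } — overlaps FOLLOW(C) on { 'x' }: CONFLICT
  C → ε: FIRST \ {ε} = { } — this is the only nullable alternative, skip
  C → C x n: FIRST \ {ε} = { 'x' } — overlaps FOLLOW(C) on { 'x' }: CONFLICT

So the grammar has 2 FIRST/FOLLOW conflicts (marked CONFLICT above).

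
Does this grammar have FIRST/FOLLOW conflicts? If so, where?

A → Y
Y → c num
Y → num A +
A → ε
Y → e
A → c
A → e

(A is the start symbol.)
No FIRST/FOLLOW conflicts.

A FIRST/FOLLOW conflict occurs when a non-terminal N has a nullable alternative N → β (β ⇒* ε) and another alternative N → α with FIRST(α) ∩ FOLLOW(N) ≠ ∅: on such a lookahead the parser cannot decide between expanding α and letting N vanish via β.

Nullable non-terminals: A.
FIRST sets used below: FIRST(Y) = { 'c', 'e', 'num' }

A: nullable alternative(s) A → ε; FOLLOW(A) = { $, '+' }
  A → Y: FIRST \ {ε} = { 'c', 'e', 'num' } — disjoint from FOLLOW(A)
  A → ε: FIRST \ {ε} = { } — this is the only nullable alternative, skip
  A → c: FIRST \ {ε} = { 'c' } — disjoint from FOLLOW(A)
  A → e: FIRST \ {ε} = { 'e' } — disjoint from FOLLOW(A)

Y has no nullable alternative, so no FIRST/FOLLOW check is needed there.

No FIRST/FOLLOW conflicts found.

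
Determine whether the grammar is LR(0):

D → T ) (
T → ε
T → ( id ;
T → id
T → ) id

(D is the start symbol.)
No. Shift-reduce conflict between [T → .] and [T → . ( id ;]

A grammar is LR(0) if no state in the canonical LR(0) collection has:
  - both a shift item (dot before a terminal) and a complete item (shift-reduce conflict), or
  - two or more complete items (reduce-reduce conflict; the accept item [D' → D .] counts as a complete item here).

Augment with D' → D and build the canonical LR(0) collection (I0 = CLOSURE({[D' → . D]}), then GOTO on every symbol after a dot until no new states appear). It has 11 states:
  I0: { [D → . T ) (], [D' → . D], [T → . ( id ;], [T → . ) id], [T → . id], [T → .] }  — shift, reduce
  I1: { [T → ( . id ;] }  — shift
  I2: { [T → ) . id] }  — shift
  I3: { [D' → D .] }  — accept
  I4: { [D → T . ) (] }  — shift
  I5: { [T → id .] }  — reduce
  I6: { [D → T ) . (] }  — shift
  I7: { [D → T ) ( .] }  — reduce
  I8: { [T → ) id .] }  — reduce
  I9: { [T → ( id . ;] }  — shift
  I10: { [T → ( id ; .] }  — reduce

Conflict in state I0:
  Shift-reduce conflict between [T → .] and [T → . ( id ;]
So the grammar is NOT LR(0).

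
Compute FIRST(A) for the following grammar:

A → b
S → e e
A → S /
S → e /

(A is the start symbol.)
{ 'b', 'e' }

To compute FIRST(A), examine every production with A on the left-hand side, reading each right-hand side left to right until a non-nullable symbol is reached.

FIRST sets of the other non-terminals involved (by the same procedure, iterated to a fixed point):
  FIRST(S) = { 'e' }

From A → b:
  - b is a terminal: add 'b' and stop
From A → S /:
  - S is a non-terminal: add FIRST(S) \ {ε} = { 'e' }
    S is not nullable, so stop

Collecting: FIRST(A) = { 'b', 'e' }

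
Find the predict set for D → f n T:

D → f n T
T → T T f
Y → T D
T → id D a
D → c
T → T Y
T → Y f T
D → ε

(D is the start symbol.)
PREDICT(D → f n T) = (FIRST(RHS) \ {ε}) ∪ (FOLLOW(D) if ε ∈ FIRST(RHS), i.e. RHS ⇒* ε)
FIRST(f n T) = { 'f' }
ε ∉ FIRST(f n T), so FOLLOW(D) is not added.
PREDICT(D → f n T) = { 'f' }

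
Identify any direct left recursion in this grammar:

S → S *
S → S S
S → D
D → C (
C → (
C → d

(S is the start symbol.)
Direct left recursion occurs when N → N α for some non-terminal N (the right-hand side begins with the left-hand side itself).

S → S *: LEFT RECURSIVE (starts with S)
S → S S: LEFT RECURSIVE (starts with S)
S → D: starts with D
D → C (: starts with C
C → (: starts with '('
C → d: starts with d

The grammar has direct left recursion on: S.

Answer: Yes, S is left-recursive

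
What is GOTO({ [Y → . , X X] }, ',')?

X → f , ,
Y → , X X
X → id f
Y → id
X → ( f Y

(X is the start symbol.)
GOTO(I, ',') = CLOSURE({ [A → αX.β] : [A → α.Xβ] ∈ I, X = ',' })

Items with dot before ',', with the dot advanced:
  [Y → . , X X] → [Y → , . X X]
Closure of the advanced items:
  [Y → , . X X] has the dot before X: add [X → . f , ,], [X → . id f], [X → . ( f Y]

GOTO = { [X → . ( f Y], [X → . f , ,], [X → . id f], [Y → , . X X] }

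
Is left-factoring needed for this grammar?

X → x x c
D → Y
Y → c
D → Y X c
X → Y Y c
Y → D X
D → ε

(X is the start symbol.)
Yes, D has productions with common prefix 'Y'

Left-factoring is needed when two productions for the same non-terminal
share a common prefix on the right-hand side.

Productions for X:
  X → x x c
  X → Y Y c
Productions for D:
  D → Y
  D → Y X c
  D → ε
Productions for Y:
  Y → c
  Y → D X

Found common prefix 'Y' in productions for D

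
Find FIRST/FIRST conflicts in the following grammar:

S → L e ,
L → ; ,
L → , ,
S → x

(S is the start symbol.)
A FIRST/FIRST conflict occurs when two productions N → α and N → β for the same non-terminal have FIRST(α) ∩ FIRST(β) ≠ ∅ (with ε ∈ FIRST of a nullable right-hand side, so two nullable alternatives also conflict).

FIRST sets of the non-terminals at (or reachable through a nullable prefix from) the front of some alternative:
  FIRST(L) = { ',', ';' }

Productions for S:
  S → L e ,: FIRST = { ',', ';' }
  S → x: FIRST = { 'x' }
Productions for L:
  L → ; ,: FIRST = { ';' }
  L → , ,: FIRST = { ',' }

All alternatives of each non-terminal have pairwise disjoint FIRST sets.

Answer: No FIRST/FIRST conflicts.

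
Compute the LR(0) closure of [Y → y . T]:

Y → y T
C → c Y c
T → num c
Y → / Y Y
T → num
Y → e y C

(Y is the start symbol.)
Start with: [Y → y . T]
  [Y → y . T] has the dot before T: add [T → . num c], [T → . num]
No further items can be added.

CLOSURE = { [T → . num c], [T → . num], [Y → y . T] }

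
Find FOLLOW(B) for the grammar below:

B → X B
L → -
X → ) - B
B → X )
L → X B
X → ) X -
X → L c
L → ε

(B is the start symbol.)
{ $, ')', '-', 'c' }

B is the start symbol, so $ ∈ FOLLOW(B).
In B → X B: B is at the end; this adds FOLLOW(B) to itself — nothing new
In X → ) - B: B is at the end, add FOLLOW(X)
In L → X B: B is at the end, add FOLLOW(L)

The FOLLOW sets referred to above (computed the same way, to a fixed point):
  FOLLOW(X) = { ')', '-', 'c' }
  FOLLOW(L) = { 'c' }

Taking the union: FOLLOW(B) = { $, ')', '-', 'c' }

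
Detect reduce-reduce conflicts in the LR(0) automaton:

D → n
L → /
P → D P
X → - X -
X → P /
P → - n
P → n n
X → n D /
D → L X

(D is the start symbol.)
Yes — I11: [D → n .] vs [P → n n .]; I20: [D → n .] vs [P → - n .]

Augment with D' → D and build the canonical LR(0) collection (I0 = CLOSURE({[D' → . D]}), then GOTO on every symbol after a dot until no new states appear). It has 22 states:
  I0: { [D → . L X], [D → . n], [D' → . D], [L → . /] }  — shift
  I1: { [L → / .] }  — reduce
  I2: { [D' → D .] }  — accept
  I3: { [D → . L X], [D → . n], [D → L . X], [L → . /], [P → . - n], [P → . D P], [P → . n n], [X → . - X -], [X → . P /], [X → . n D /] }  — shift
  I4: { [D → n .] }  — reduce
  I5: { [D → . L X], [D → . n], [L → . /], [P → - . n], [P → . - n], [P → . D P], [P → . n n], [X → - . X -], [X → . - X -], [X → . P /], [X → . n D /] }  — shift
  I6: { [D → . L X], [D → . n], [L → . /], [P → . - n], [P → . D P], [P → . n n], [P → D . P] }  — shift
  I7: { [X → P . /] }  — shift
  I8: { [D → L X .] }  — reduce
  I9: { [D → . L X], [D → . n], [D → n .], [L → . /], [P → n . n], [X → n . D /] }  — shift, reduce
  I10: { [X → n D . /] }  — shift
  I11: { [D → n .], [P → n n .] }  — 2 reduces
  I12: { [X → n D / .] }  — reduce
  I13: { [X → P / .] }  — reduce
  I14: { [P → - . n] }  — shift
  I15: { [P → D P .] }  — reduce
  I16: { [D → n .], [P → n . n] }  — shift, reduce
  I17: { [P → n n .] }  — reduce
  I18: { [P → - n .] }  — reduce
  I19: { [X → - X . -] }  — shift
  I20: { [D → . L X], [D → . n], [D → n .], [L → . /], [P → - n .], [P → n . n], [X → n . D /] }  — shift, 2 reduces
  I21: { [X → - X - .] }  — reduce

I11 contains complete items [D → n .], [P → n n .] — reduce-reduce conflict.
I20 contains complete items [D → n .], [P → - n .] — reduce-reduce conflict.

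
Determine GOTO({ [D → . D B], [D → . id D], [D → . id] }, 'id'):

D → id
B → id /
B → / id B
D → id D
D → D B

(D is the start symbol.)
{ [D → . D B], [D → . id D], [D → . id], [D → id . D], [D → id .] }

GOTO(I, 'id') = CLOSURE({ [A → αX.β] : [A → α.Xβ] ∈ I, X = 'id' })

Items with dot before 'id', with the dot advanced:
  [D → . id] → [D → id .]
  [D → . id D] → [D → id . D]
Closure of the advanced items:
  [D → id . D] has the dot before D: add [D → . id], [D → . id D], [D → . D B]

GOTO = { [D → . D B], [D → . id D], [D → . id], [D → id . D], [D → id .] }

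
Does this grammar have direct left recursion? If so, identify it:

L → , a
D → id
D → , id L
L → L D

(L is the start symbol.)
Yes, L is left-recursive

L → , a: starts with ','
D → id: starts with id
D → , id L: starts with ','
L → L D: LEFT RECURSIVE (starts with L)

The grammar has direct left recursion on: L.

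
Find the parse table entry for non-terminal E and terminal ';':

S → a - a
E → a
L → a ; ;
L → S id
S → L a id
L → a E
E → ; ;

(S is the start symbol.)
To find M[E, ';'], we find productions for E where ';' is in the predict set (PREDICT(N → α) = (FIRST(α) \ {ε}) ∪ (FOLLOW(N) if α ⇒* ε)).

E → a: PREDICT = { 'a' }
E → ; ;: PREDICT = { ';' }
  ';' is in predict set, so this production goes in M[E, ';']

M[E, ';'] = E → ; ;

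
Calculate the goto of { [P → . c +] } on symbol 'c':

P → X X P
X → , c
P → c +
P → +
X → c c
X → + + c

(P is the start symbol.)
{ [P → c . +] }

GOTO(I, 'c') = CLOSURE({ [A → αX.β] : [A → α.Xβ] ∈ I, X = 'c' })

Items with dot before 'c', with the dot advanced:
  [P → . c +] → [P → c . +]
Closure adds nothing (no advanced item has the dot before a non-terminal).

GOTO = { [P → c . +] }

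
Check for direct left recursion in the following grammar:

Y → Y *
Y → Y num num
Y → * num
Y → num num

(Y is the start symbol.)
Y → Y *: LEFT RECURSIVE (starts with Y)
Y → Y num num: LEFT RECURSIVE (starts with Y)
Y → * num: starts with '*'
Y → num num: starts with num

The grammar has direct left recursion on: Y.

Answer: Yes, Y is left-recursive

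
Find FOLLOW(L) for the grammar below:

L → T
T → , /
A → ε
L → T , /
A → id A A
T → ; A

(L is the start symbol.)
L is the start symbol, so $ ∈ FOLLOW(L).
L does not occur on any right-hand side.

Taking the union: FOLLOW(L) = { $ }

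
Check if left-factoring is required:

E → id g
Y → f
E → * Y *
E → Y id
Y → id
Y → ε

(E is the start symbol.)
Left-factoring is needed when two productions for the same non-terminal
share a common prefix on the right-hand side.

Productions for E:
  E → id g
  E → * Y *
  E → Y id
Productions for Y:
  Y → f
  Y → id
  Y → ε

No common prefixes found.

Answer: No, left-factoring is not needed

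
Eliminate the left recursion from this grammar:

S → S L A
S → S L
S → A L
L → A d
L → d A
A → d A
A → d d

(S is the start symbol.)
S is directly left-recursive. The standard transformation for
  A → A α₁ | ... | A α_m | β₁ | ... | β_n
is
  A  → β₁ A' | ... | β_n A'
  A' → α₁ A' | ... | α_m A' | ε

S → A L becomes S → A L S'
S → S L A becomes S' → L A S'
S → S L becomes S' → L S'
Add S' → ε

Productions for other non-terminals are unchanged:
  L → A d
  L → d A
  A → d A
  A → d d

Resulting grammar:
S → A L S'
S' → L A S'
S' → L S'
S' → ε
L → A d
L → d A
A → d A
A → d d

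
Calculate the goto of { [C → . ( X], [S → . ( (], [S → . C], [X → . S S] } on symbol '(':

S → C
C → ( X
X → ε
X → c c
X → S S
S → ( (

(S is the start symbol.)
GOTO(I, '(') = CLOSURE({ [A → αX.β] : [A → α.Xβ] ∈ I, X = '(' })

Items with dot before '(', with the dot advanced:
  [C → . ( X] → [C → ( . X]
  [S → . ( (] → [S → ( . (]
Closure of the advanced items:
  [C → ( . X] has the dot before X: add [X → .], [X → . c c], [X → . S S]
  [X → . S S] has the dot before S: add [S → . C], [S → . ( (]
  [S → . C] has the dot before C: add [C → . ( X]

GOTO = { [C → ( . X], [C → . ( X], [S → ( . (], [S → . ( (], [S → . C], [X → . S S], [X → . c c], [X → .] }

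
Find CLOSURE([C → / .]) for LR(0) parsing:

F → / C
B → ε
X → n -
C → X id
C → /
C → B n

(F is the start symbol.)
{ [C → / .] }

To compute CLOSURE, for each item [A → α.Bβ] where B is a non-terminal, add [B → .γ] for all productions B → γ; repeat for the newly added items until nothing changes.

Start with: [C → / .]
The dot is at the end, so nothing is added.

CLOSURE = { [C → / .] }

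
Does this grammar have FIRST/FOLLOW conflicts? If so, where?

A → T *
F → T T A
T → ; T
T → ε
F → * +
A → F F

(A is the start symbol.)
Yes. T → ';' T with FOLLOW(T) on { ';' }

A FIRST/FOLLOW conflict occurs when a non-terminal N has a nullable alternative N → β (β ⇒* ε) and another alternative N → α with FIRST(α) ∩ FOLLOW(N) ≠ ∅: on such a lookahead the parser cannot decide between expanding α and letting N vanish via β.

Nullable non-terminals: T.

T: nullable alternative(s) T → ε; FOLLOW(T) = { '*', ';' }
  T → ; T: FIRST \ {ε} = { ';' } — overlaps FOLLOW(T) on { ';' }: CONFLICT
  T → ε: FIRST \ {ε} = { } — this is the only nullable alternative, skip

A, F have no nullable alternative, so no FIRST/FOLLOW check is needed there.

So the grammar has 1 FIRST/FOLLOW conflict (marked CONFLICT above).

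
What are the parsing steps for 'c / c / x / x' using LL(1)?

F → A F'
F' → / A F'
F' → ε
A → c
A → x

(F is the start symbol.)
LL(1) parsing maintains a stack (initially the start symbol over $) and the input. At each step: if the stack top is a terminal, match it against the current input token; if it is a non-terminal N, replace it with the RHS of M[N, lookahead] (the unique production whose predict set contains the lookahead).

Stack is shown with the top on the left.

Stack     Input            Action
---------------------------------
F $       c / c / x / x $  output F → A F'
A F' $    c / c / x / x $  output A → c
c F' $    c / c / x / x $  match 'c'
F' $      / c / x / x $    output F' → / A F'
/ A F' $  / c / x / x $    match '/'
A F' $    c / x / x $      output A → c
c F' $    c / x / x $      match 'c'
F' $      / x / x $        output F' → / A F'
/ A F' $  / x / x $        match '/'
A F' $    x / x $          output A → x
x F' $    x / x $          match 'x'
F' $      / x $            output F' → / A F'
/ A F' $  / x $            match '/'
A F' $    x $              output A → x
x F' $    x $              match 'x'
F' $      $                output F' → ε
$         $                accept

The string is accepted.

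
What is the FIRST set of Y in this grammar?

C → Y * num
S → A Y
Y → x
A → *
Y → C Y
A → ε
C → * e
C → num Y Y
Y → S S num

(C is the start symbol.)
FIRST sets of the other non-terminals involved (by the same procedure, iterated to a fixed point):
  FIRST(C) = { '*', 'num', 'x' }
  FIRST(S) = { '*', 'num', 'x' }

From Y → x:
  - x is a terminal: add 'x' and stop
From Y → C Y:
  - C is a non-terminal: add FIRST(C) \ {ε} = { '*', 'num', 'x' }
    C is not nullable, so stop
From Y → S S num:
  - S is a non-terminal: add FIRST(S) \ {ε} = { '*', 'num', 'x' }
    S is not nullable, so stop

Collecting: FIRST(Y) = { '*', 'num', 'x' }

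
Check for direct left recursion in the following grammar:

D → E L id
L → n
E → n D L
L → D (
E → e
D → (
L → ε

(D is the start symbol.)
No direct left recursion

Direct left recursion occurs when N → N α for some non-terminal N (the right-hand side begins with the left-hand side itself).

D → E L id: starts with E
L → n: starts with n
E → n D L: starts with n
L → D (: starts with D
E → e: starts with e
D → (: starts with '('
L → ε: starts with ε

No direct left recursion found.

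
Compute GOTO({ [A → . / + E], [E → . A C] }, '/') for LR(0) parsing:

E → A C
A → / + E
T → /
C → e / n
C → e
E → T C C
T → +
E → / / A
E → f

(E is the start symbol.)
{ [A → / . + E] }

GOTO(I, '/') = CLOSURE({ [A → αX.β] : [A → α.Xβ] ∈ I, X = '/' })

Items with dot before '/', with the dot advanced:
  [A → . / + E] → [A → / . + E]
Closure adds nothing (no advanced item has the dot before a non-terminal).

GOTO = { [A → / . + E] }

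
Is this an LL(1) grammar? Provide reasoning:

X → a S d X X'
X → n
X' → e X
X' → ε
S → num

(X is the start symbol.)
Relevant sets:
  FOLLOW(X') = { $, 'e' }

For X:
  PREDICT(X → a S d X X') = { 'a' }
  PREDICT(X → n) = { 'n' }
For X':
  PREDICT(X' → e X) = { 'e' }
  PREDICT(X' → ε) = { $, 'e' }
S has a single production, so nothing to check there.

Conflict found: Predict set conflict for X': { 'e' }
The grammar is NOT LL(1).

Answer: No. Predict set conflict for X': { 'e' }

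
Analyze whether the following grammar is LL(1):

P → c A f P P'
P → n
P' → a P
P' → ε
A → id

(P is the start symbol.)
No. Predict set conflict for P': { 'a' }

A grammar is LL(1) if for each non-terminal N with multiple productions, the predict sets of those productions are pairwise disjoint, where PREDICT(N → α) = (FIRST(α) \ {ε}) ∪ (FOLLOW(N) if α ⇒* ε).

Relevant sets:
  FOLLOW(P') = { $, 'a' }

For P:
  PREDICT(P → c A f P P') = { 'c' }
  PREDICT(P → n) = { 'n' }
For P':
  PREDICT(P' → a P) = { 'a' }
  PREDICT(P' → ε) = { $, 'a' }
A has a single production, so nothing to check there.

Conflict found: Predict set conflict for P': { 'a' }
The grammar is NOT LL(1).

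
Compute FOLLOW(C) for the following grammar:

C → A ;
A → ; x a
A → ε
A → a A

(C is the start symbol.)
{ $ }

To compute FOLLOW(C), find every occurrence of C on a right-hand side N → α C β: add FIRST(β) \ {ε}, and if β is empty or nullable also add FOLLOW(N). Iterate to a fixed point.

C is the start symbol, so $ ∈ FOLLOW(C).
C does not occur on any right-hand side.

Taking the union: FOLLOW(C) = { $ }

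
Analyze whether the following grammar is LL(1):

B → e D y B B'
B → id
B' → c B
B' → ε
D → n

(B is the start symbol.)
A grammar is LL(1) if for each non-terminal N with multiple productions, the predict sets of those productions are pairwise disjoint, where PREDICT(N → α) = (FIRST(α) \ {ε}) ∪ (FOLLOW(N) if α ⇒* ε).

Relevant sets:
  FOLLOW(B') = { $, 'c' }

For B:
  PREDICT(B → e D y B B') = { 'e' }
  PREDICT(B → id) = { 'id' }
For B':
  PREDICT(B' → c B) = { 'c' }
  PREDICT(B' → ε) = { $, 'c' }
D has a single production, so nothing to check there.

Conflict found: Predict set conflict for B': { 'c' }
The grammar is NOT LL(1).

Answer: No. Predict set conflict for B': { 'c' }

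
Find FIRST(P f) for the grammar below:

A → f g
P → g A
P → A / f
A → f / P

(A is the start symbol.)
{ 'f', 'g' }

FIRST sets of the non-terminals involved (from the grammar, by fixed-point iteration):
  FIRST(P) = { 'f', 'g' }

To compute FIRST(P f), process the symbols left to right:
Symbol P is a non-terminal. Add FIRST(P) \ {ε} = { 'f', 'g' }
P is not nullable (ε ∉ FIRST(P)), so stop here.
FIRST(P f) = { 'f', 'g' }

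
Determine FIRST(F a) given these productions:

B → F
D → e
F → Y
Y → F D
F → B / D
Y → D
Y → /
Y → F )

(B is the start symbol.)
{ '/', 'e' }

FIRST sets of the non-terminals involved (from the grammar, by fixed-point iteration):
  FIRST(F) = { '/', 'e' }

To compute FIRST(F a), process the symbols left to right:
Symbol F is a non-terminal. Add FIRST(F) \ {ε} = { '/', 'e' }
F is not nullable (ε ∉ FIRST(F)), so stop here.
FIRST(F a) = { '/', 'e' }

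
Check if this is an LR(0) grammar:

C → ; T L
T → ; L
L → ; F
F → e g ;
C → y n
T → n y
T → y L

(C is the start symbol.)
Yes, the grammar is LR(0)

A grammar is LR(0) if no state in the canonical LR(0) collection has:
  - both a shift item (dot before a terminal) and a complete item (shift-reduce conflict), or
  - two or more complete items (reduce-reduce conflict; the accept item [C' → C .] counts as a complete item here).

Augment with C' → C and build the canonical LR(0) collection (I0 = CLOSURE({[C' → . C]}), then GOTO on every symbol after a dot until no new states appear). It has 18 states:
  I0: { [C → . ; T L], [C → . y n], [C' → . C] }  — shift
  I1: { [C → ; . T L], [T → . ; L], [T → . n y], [T → . y L] }  — shift
  I2: { [C' → C .] }  — accept
  I3: { [C → y . n] }  — shift
  I4: { [C → y n .] }  — reduce
  I5: { [L → . ; F], [T → ; . L] }  — shift
  I6: { [C → ; T . L], [L → . ; F] }  — shift
  I7: { [T → n . y] }  — shift
  I8: { [L → . ; F], [T → y . L] }  — shift
  I9: { [F → . e g ;], [L → ; . F] }  — shift
  I10: { [T → y L .] }  — reduce
  I11: { [L → ; F .] }  — reduce
  I12: { [F → e . g ;] }  — shift
  I13: { [F → e g . ;] }  — shift
  I14: { [F → e g ; .] }  — reduce
  I15: { [T → n y .] }  — reduce
  I16: { [C → ; T L .] }  — reduce
  I17: { [T → ; L .] }  — reduce

Every state is either a pure shift/goto state or contains exactly one complete item and nothing to shift — no conflicts. The grammar is LR(0).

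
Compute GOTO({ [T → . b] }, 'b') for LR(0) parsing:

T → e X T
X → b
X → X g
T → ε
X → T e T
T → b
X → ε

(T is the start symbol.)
{ [T → b .] }

GOTO(I, 'b') = CLOSURE({ [A → αX.β] : [A → α.Xβ] ∈ I, X = 'b' })

Items with dot before 'b', with the dot advanced:
  [T → . b] → [T → b .]
Closure adds nothing (no advanced item has the dot before a non-terminal).

GOTO = { [T → b .] }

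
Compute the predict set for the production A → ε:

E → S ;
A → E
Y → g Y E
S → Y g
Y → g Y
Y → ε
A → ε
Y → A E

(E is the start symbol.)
{ 'g' }

PREDICT(A → ε) = (FIRST(RHS) \ {ε}) ∪ (FOLLOW(A) if ε ∈ FIRST(RHS), i.e. RHS ⇒* ε)
The right-hand side is ε (FIRST(ε) = { ε }), so the predict set is FOLLOW(A) = { 'g' }
PREDICT(A → ε) = { 'g' }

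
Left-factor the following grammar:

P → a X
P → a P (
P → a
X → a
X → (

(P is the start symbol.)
Left-factoring transforms A → αβ₁ | αβ₂ into A → αA' and A' → β₁ | β₂
(α is the longest common prefix among the alternatives). Repeat until
no nonterminal has two alternatives with a common prefix.

Round 1: P has alternatives sharing prefix 'a'. Introduce P': P → a P'
  Add: P' → X
  Add: P' → P (
  Add: P' → ε

No remaining common prefixes — done.

Resulting grammar:
P → a P'
P' → X
P' → P (
P' → ε
X → a
X → (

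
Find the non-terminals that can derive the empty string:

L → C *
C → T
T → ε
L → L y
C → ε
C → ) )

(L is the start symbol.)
ε-productions: T → ε, C → ε
So T, C are immediately nullable.
No further non-terminal can be added: every production for the remaining non-terminals contains a terminal or a non-nullable non-terminal.
Nullable = { 'C', 'T' }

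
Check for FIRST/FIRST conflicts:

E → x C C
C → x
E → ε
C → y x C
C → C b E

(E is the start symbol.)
A FIRST/FIRST conflict occurs when two productions N → α and N → β for the same non-terminal have FIRST(α) ∩ FIRST(β) ≠ ∅ (with ε ∈ FIRST of a nullable right-hand side, so two nullable alternatives also conflict).

FIRST sets of the non-terminals at (or reachable through a nullable prefix from) the front of some alternative:
  FIRST(C) = { 'x', 'y' }

Productions for E:
  E → x C C: FIRST = { 'x' }
  E → ε: FIRST = { ε }
Productions for C:
  C → x: FIRST = { 'x' }
  C → y x C: FIRST = { 'y' }
  C → C b E: FIRST = { 'x', 'y' }

Conflict for C: C → x and C → C b E
  Overlap: { 'x' }
Conflict for C: C → y x C and C → C b E
  Overlap: { 'y' }

Answer: Yes. C → x / C → C b E on { 'x' }; C → y x C / C → C b E on { 'y' }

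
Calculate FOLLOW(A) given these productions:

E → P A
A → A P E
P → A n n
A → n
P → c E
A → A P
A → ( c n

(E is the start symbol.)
In E → P A: A is at the end, add FOLLOW(E)
In A → A P E: A is followed by P E, add FIRST(P E) \ {ε} = { '(', 'c', 'n' }
In P → A n n: A is followed by n n, add FIRST(n n) \ {ε} = { 'n' }
In A → A P: A is followed by P, add FIRST(P) \ {ε} = { '(', 'c', 'n' }

The FOLLOW sets referred to above (computed the same way, to a fixed point):
  FOLLOW(E) = { $, '(', 'c', 'n' }

Taking the union: FOLLOW(A) = { $, '(', 'c', 'n' }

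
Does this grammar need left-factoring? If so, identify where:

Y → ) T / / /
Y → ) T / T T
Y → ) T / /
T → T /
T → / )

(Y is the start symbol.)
Left-factoring is needed when two productions for the same non-terminal
share a common prefix on the right-hand side.

Productions for Y:
  Y → ) T / / /
  Y → ) T / T T
  Y → ) T / /
Productions for T:
  T → T /
  T → / )

Found common prefix ') T /' in productions for Y

Answer: Yes, Y has productions with common prefix ') T /'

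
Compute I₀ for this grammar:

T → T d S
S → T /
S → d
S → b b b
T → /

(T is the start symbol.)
First, augment the grammar with T' → T
I₀ = CLOSURE({ [T' → . T] }):
  [T' → . T] has the dot before T: add [T → . T d S], [T → . /]
No further items can be added.

I₀ = { [T → . /], [T → . T d S], [T' → . T] }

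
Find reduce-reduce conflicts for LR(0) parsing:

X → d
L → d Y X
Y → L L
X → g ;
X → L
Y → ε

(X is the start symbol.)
Yes — I3: [X → d .] vs [Y → .]

A reduce-reduce conflict occurs when an LR(0) state has two complete items [A → α .] and [B → β .] — both call for a reduction, and with no lookahead the parser cannot choose between them.

Augment with X' → X and build the canonical LR(0) collection (I0 = CLOSURE({[X' → . X]}), then GOTO on every symbol after a dot until no new states appear). It has 11 states:
  I0: { [L → . d Y X], [X → . L], [X → . d], [X → . g ;], [X' → . X] }  — shift
  I1: { [X → L .] }  — reduce
  I2: { [X' → X .] }  — accept
  I3: { [L → . d Y X], [L → d . Y X], [X → d .], [Y → . L L], [Y → .] }  — shift, 2 reduces
  I4: { [X → g . ;] }  — shift
  I5: { [X → g ; .] }  — reduce
  I6: { [L → . d Y X], [Y → L . L] }  — shift
  I7: { [L → . d Y X], [L → d Y . X], [X → . L], [X → . d], [X → . g ;] }  — shift
  I8: { [L → . d Y X], [L → d . Y X], [Y → . L L], [Y → .] }  — shift, reduce
  I9: { [L → d Y X .] }  — reduce
  I10: { [Y → L L .] }  — reduce

I3 contains complete items [X → d .], [Y → .] — reduce-reduce conflict.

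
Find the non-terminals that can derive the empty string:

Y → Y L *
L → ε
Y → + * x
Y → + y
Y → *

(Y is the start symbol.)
ε-productions: L → ε
So L is immediately nullable.
No further non-terminal can be added: every production for the remaining non-terminals contains a terminal or a non-nullable non-terminal.
Nullable = { 'L' }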